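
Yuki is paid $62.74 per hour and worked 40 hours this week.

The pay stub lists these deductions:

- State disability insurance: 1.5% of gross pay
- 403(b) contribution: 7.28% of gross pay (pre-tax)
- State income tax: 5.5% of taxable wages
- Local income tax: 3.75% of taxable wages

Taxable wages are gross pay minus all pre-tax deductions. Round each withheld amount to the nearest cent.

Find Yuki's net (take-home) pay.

Gross pay: 40 × $62.74 = $2,509.60
403(b) contribution: $2,509.60 × 0.0728 = $182.70
Taxable wages = $2,509.60 − $182.70 = $2,326.90
Local income tax: $2,326.90 × 0.0375 = $87.26
State income tax: $2,326.90 × 0.055 = $127.98
State disability insurance: $2,509.60 × 0.015 = $37.64
Total deductions = $182.70 + $87.26 + $127.98 + $37.64 = $435.58
Net pay = $2,509.60 − $435.58 = $2,074.02

$2,074.02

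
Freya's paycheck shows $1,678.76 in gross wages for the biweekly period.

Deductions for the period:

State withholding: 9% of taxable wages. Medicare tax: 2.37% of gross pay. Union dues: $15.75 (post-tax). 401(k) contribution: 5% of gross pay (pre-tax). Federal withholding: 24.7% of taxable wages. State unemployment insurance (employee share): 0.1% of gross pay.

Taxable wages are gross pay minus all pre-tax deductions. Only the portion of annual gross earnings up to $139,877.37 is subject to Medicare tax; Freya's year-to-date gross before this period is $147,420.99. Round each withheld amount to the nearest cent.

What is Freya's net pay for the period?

$1,039.94

401(k) contribution: $1,678.76 × 0.05 = $83.94
Taxable wages = $1,678.76 − $83.94 = $1,594.82
Federal withholding: $1,594.82 × 0.247 = $393.92
State withholding: $1,594.82 × 0.09 = $143.53
State unemployment insurance (employee share): $1,678.76 × 0.001 = $1.68
Medicare tax: annual cap $139,877.37 already reached (YTD $147,420.99), so $0.00
Union dues: $15.75
Total deductions = $83.94 + $393.92 + $143.53 + $1.68 + $0.00 + $15.75 = $638.82
Net pay = $1,678.76 − $638.82 = $1,039.94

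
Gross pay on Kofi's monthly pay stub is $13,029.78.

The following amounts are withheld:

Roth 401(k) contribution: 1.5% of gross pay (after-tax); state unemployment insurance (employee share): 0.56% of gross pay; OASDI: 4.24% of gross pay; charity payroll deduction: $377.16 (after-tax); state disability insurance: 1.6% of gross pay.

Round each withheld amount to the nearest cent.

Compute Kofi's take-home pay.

$11,623.26

State disability insurance: $13,029.78 × 0.016 = $208.48
State unemployment insurance (employee share): $13,029.78 × 0.0056 = $72.97
OASDI: $13,029.78 × 0.0424 = $552.46
Charity payroll deduction: $377.16
Roth 401(k) contribution: $13,029.78 × 0.015 = $195.45
Total deductions = $208.48 + $72.97 + $552.46 + $377.16 + $195.45 = $1,406.52
Net pay = $13,029.78 − $1,406.52 = $11,623.26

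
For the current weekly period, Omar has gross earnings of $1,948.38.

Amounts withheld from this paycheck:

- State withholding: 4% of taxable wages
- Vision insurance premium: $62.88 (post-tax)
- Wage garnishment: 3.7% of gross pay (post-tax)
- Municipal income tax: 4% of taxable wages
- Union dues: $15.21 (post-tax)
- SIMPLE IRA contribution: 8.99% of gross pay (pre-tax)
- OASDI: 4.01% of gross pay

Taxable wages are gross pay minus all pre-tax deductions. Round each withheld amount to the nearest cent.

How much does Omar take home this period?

$1,403.05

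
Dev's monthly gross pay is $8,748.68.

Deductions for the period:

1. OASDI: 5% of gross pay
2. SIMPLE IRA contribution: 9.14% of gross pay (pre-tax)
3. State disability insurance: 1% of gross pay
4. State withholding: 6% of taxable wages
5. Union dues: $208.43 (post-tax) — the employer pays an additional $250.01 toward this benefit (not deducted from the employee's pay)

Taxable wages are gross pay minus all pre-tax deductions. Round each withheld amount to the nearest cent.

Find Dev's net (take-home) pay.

SIMPLE IRA contribution: $8,748.68 × 0.0914 = $799.63
Taxable wages = $8,748.68 − $799.63 = $7,949.05
State withholding: $7,949.05 × 0.06 = $476.94
OASDI: $8,748.68 × 0.05 = $437.43
State disability insurance: $8,748.68 × 0.01 = $87.49
Union dues: $208.43
(Employer's $250.01 toward union dues is not withheld from the employee.)
Total deductions = $799.63 + $476.94 + $437.43 + $87.49 + $208.43 = $2,009.92
Net pay = $8,748.68 − $2,009.92 = $6,738.76

$6,738.76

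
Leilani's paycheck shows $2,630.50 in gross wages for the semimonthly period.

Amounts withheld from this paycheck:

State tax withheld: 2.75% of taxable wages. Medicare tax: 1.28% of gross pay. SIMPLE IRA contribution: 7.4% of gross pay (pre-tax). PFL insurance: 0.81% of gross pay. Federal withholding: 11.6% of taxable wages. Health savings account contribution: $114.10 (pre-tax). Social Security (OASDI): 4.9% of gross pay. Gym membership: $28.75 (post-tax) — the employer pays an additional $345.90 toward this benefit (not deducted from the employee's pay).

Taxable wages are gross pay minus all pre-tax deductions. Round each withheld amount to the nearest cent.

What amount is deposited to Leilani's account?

$1,775.95

Health savings account contribution: $114.10
SIMPLE IRA contribution: $2,630.50 × 0.074 = $194.66
Pre-tax total = $114.10 + $194.66 = $308.76
Taxable wages = $2,630.50 − $308.76 = $2,321.74
State tax withheld: $2,321.74 × 0.0275 = $63.85
Federal withholding: $2,321.74 × 0.116 = $269.32
Social Security (OASDI): $2,630.50 × 0.049 = $128.89
Medicare tax: $2,630.50 × 0.0128 = $33.67
PFL insurance: $2,630.50 × 0.0081 = $21.31
Gym membership: $28.75
(Employer's $345.90 toward gym membership is not withheld from the employee.)
Total deductions = $114.10 + $194.66 + $63.85 + $269.32 + $128.89 + $33.67 + $21.31 + $28.75 = $854.55
Net pay = $2,630.50 − $854.55 = $1,775.95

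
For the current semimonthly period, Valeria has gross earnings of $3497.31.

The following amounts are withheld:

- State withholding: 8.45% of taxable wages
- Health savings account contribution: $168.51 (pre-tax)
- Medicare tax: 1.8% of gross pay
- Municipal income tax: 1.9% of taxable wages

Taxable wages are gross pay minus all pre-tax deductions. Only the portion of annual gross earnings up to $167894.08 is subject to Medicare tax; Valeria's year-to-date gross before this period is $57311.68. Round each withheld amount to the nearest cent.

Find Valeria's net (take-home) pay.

$2921.32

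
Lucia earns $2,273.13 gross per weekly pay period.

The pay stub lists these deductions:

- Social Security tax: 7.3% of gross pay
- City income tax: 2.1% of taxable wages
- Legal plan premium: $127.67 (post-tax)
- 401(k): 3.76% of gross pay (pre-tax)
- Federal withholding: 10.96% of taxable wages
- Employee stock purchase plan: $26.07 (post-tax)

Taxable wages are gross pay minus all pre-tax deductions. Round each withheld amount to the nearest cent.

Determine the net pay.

$1,582.27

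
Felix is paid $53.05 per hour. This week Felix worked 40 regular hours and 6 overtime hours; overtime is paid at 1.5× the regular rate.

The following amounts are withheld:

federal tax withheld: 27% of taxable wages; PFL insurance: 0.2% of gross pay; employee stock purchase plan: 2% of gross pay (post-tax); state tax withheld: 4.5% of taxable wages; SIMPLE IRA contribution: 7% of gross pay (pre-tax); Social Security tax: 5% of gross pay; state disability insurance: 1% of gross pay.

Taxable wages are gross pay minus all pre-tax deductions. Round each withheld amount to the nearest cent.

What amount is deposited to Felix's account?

Regular pay: 40 × $53.05 = $2122.00
Overtime pay: 6 × $53.05 × 1.5 = $477.45
Gross pay = $2122.00 + $477.45 = $2599.45
SIMPLE IRA contribution: $2599.45 × 0.07 = $181.96
Taxable wages = $2599.45 − $181.96 = $2417.49
Federal tax withheld: $2417.49 × 0.27 = $652.72
State tax withheld: $2417.49 × 0.045 = $108.79
State disability insurance: $2599.45 × 0.01 = $25.99
PFL insurance: $2599.45 × 0.002 = $5.20
Social Security tax: $2599.45 × 0.05 = $129.97
Employee stock purchase plan: $2599.45 × 0.02 = $51.99
Total deductions = $181.96 + $652.72 + $108.79 + $25.99 + $5.20 + $129.97 + $51.99 = $1156.62
Net pay = $2599.45 − $1156.62 = $1442.83

$1442.83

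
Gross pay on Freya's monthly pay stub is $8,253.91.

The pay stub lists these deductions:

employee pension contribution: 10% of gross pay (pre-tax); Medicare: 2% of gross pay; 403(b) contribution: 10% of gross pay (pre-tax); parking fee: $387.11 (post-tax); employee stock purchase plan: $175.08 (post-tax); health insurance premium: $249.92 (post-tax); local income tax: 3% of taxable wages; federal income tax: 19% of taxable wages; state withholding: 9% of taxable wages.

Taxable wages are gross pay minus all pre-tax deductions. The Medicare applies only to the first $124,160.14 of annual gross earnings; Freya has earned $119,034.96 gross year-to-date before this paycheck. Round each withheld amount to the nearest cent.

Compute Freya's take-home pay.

$3,641.56

Employee pension contribution: $8,253.91 × 0.1 = $825.39
403(b) contribution: $8,253.91 × 0.1 = $825.39
Pre-tax total = $825.39 + $825.39 = $1,650.78
Taxable wages = $8,253.91 − $1,650.78 = $6,603.13
Federal income tax: $6,603.13 × 0.19 = $1,254.59
State withholding: $6,603.13 × 0.09 = $594.28
Local income tax: $6,603.13 × 0.03 = $198.09
Medicare: only $124,160.14 − $119,034.96 = $5,125.18 of this check is subject → $5,125.18 × 0.02 = $102.50
Parking fee: $387.11
Health insurance premium: $249.92
Employee stock purchase plan: $175.08
Total deductions = $825.39 + $825.39 + $1,254.59 + $594.28 + $198.09 + $102.50 + $387.11 + $249.92 + $175.08 = $4,612.35
Net pay = $8,253.91 − $4,612.35 = $3,641.56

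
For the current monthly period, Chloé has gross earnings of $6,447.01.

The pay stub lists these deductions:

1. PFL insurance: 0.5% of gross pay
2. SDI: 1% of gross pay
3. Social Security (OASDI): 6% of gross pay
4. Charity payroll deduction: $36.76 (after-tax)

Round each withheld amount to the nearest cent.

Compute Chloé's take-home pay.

$5,926.72

SDI: $6,447.01 × 0.01 = $64.47
Social Security (OASDI): $6,447.01 × 0.06 = $386.82
PFL insurance: $6,447.01 × 0.005 = $32.24
Charity payroll deduction: $36.76
Total deductions = $64.47 + $386.82 + $32.24 + $36.76 = $520.29
Net pay = $6,447.01 − $520.29 = $5,926.72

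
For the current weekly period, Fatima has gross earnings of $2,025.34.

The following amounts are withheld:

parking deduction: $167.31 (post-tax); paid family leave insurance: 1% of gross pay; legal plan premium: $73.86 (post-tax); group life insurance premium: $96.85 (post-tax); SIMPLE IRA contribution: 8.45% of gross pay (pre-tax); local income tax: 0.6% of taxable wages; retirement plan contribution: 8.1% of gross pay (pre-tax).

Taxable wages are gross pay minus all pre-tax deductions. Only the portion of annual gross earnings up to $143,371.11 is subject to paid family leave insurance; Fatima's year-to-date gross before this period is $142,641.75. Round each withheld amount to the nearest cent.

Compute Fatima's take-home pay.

Retirement plan contribution: $2,025.34 × 0.081 = $164.05
SIMPLE IRA contribution: $2,025.34 × 0.0845 = $171.14
Pre-tax total = $164.05 + $171.14 = $335.19
Taxable wages = $2,025.34 − $335.19 = $1,690.15
Local income tax: $1,690.15 × 0.006 = $10.14
Paid family leave insurance: only $143,371.11 − $142,641.75 = $729.36 of this check is subject → $729.36 × 0.01 = $7.29
Group life insurance premium: $96.85
Legal plan premium: $73.86
Parking deduction: $167.31
Total deductions = $164.05 + $171.14 + $10.14 + $7.29 + $96.85 + $73.86 + $167.31 = $690.64
Net pay = $2,025.34 − $690.64 = $1,334.70

$1,334.70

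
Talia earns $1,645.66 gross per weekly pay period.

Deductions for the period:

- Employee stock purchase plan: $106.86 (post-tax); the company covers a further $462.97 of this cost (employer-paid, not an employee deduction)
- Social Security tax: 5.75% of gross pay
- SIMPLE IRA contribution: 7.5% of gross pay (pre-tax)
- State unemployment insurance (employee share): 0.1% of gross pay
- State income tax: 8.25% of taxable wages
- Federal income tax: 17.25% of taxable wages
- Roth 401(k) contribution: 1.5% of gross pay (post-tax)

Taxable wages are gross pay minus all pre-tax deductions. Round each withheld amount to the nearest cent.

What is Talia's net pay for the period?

$906.25

SIMPLE IRA contribution: $1,645.66 × 0.075 = $123.42
Taxable wages = $1,645.66 − $123.42 = $1,522.24
State income tax: $1,522.24 × 0.0825 = $125.58
Federal income tax: $1,522.24 × 0.1725 = $262.59
Social Security tax: $1,645.66 × 0.0575 = $94.63
State unemployment insurance (employee share): $1,645.66 × 0.001 = $1.65
Roth 401(k) contribution: $1,645.66 × 0.015 = $24.68
Employee stock purchase plan: $106.86
(Employer's $462.97 toward employee stock purchase plan is not withheld from the employee.)
Total deductions = $123.42 + $125.58 + $262.59 + $94.63 + $1.65 + $24.68 + $106.86 = $739.41
Net pay = $1,645.66 − $739.41 = $906.25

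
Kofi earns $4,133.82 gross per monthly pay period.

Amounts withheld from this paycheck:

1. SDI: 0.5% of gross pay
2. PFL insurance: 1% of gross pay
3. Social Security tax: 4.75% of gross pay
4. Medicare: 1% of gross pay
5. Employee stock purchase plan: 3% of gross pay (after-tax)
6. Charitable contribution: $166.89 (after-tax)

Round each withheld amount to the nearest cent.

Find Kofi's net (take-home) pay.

$3,543.21

Social Security tax: $4,133.82 × 0.0475 = $196.36
PFL insurance: $4,133.82 × 0.01 = $41.34
SDI: $4,133.82 × 0.005 = $20.67
Medicare: $4,133.82 × 0.01 = $41.34
Employee stock purchase plan: $4,133.82 × 0.03 = $124.01
Charitable contribution: $166.89
Total deductions = $196.36 + $41.34 + $20.67 + $41.34 + $124.01 + $166.89 = $590.61
Net pay = $4,133.82 − $590.61 = $3,543.21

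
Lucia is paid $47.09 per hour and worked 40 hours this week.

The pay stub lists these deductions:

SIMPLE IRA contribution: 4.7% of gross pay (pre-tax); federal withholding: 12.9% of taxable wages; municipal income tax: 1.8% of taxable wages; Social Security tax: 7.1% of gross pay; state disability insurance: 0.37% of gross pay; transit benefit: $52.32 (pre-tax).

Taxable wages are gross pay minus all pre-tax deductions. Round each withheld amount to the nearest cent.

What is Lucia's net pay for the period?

$1,345.86

Gross pay: 40 × $47.09 = $1,883.60
Transit benefit: $52.32
SIMPLE IRA contribution: $1,883.60 × 0.047 = $88.53
Pre-tax total = $52.32 + $88.53 = $140.85
Taxable wages = $1,883.60 − $140.85 = $1,742.75
Municipal income tax: $1,742.75 × 0.018 = $31.37
Federal withholding: $1,742.75 × 0.129 = $224.81
State disability insurance: $1,883.60 × 0.0037 = $6.97
Social Security tax: $1,883.60 × 0.071 = $133.74
Total deductions = $52.32 + $88.53 + $31.37 + $224.81 + $6.97 + $133.74 = $537.74
Net pay = $1,883.60 − $537.74 = $1,345.86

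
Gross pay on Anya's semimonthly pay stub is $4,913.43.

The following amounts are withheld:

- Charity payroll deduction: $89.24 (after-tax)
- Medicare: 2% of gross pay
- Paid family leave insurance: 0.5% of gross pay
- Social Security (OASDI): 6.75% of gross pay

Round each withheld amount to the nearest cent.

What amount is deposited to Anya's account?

Medicare: $4,913.43 × 0.02 = $98.27
Paid family leave insurance: $4,913.43 × 0.005 = $24.57
Social Security (OASDI): $4,913.43 × 0.0675 = $331.66
Charity payroll deduction: $89.24
Total deductions = $98.27 + $24.57 + $331.66 + $89.24 = $543.74
Net pay = $4,913.43 − $543.74 = $4,369.69

$4,369.69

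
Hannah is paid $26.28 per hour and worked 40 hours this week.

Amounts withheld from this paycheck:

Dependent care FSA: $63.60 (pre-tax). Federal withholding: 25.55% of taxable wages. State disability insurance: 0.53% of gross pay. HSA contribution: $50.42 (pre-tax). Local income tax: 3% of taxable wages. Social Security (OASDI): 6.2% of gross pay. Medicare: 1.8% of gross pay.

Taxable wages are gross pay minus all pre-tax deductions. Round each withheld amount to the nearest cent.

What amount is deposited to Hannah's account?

Gross pay: 40 × $26.28 = $1051.20
HSA contribution: $50.42
Dependent care FSA: $63.60
Pre-tax total = $50.42 + $63.60 = $114.02
Taxable wages = $1051.20 − $114.02 = $937.18
Local income tax: $937.18 × 0.03 = $28.12
Federal withholding: $937.18 × 0.2555 = $239.45
Medicare: $1051.20 × 0.018 = $18.92
Social Security (OASDI): $1051.20 × 0.062 = $65.17
State disability insurance: $1051.20 × 0.0053 = $5.57
Total deductions = $50.42 + $63.60 + $28.12 + $239.45 + $18.92 + $65.17 + $5.57 = $471.25
Net pay = $1051.20 − $471.25 = $579.95

$579.95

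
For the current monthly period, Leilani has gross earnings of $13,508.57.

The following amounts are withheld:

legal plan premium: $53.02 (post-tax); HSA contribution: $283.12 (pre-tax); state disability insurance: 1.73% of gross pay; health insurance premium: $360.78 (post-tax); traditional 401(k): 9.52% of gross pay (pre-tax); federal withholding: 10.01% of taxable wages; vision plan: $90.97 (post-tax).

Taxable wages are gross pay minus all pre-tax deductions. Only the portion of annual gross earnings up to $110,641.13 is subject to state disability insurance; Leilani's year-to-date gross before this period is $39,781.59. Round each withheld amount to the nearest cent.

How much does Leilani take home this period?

$10,005.82

Traditional 401(k): $13,508.57 × 0.0952 = $1,286.02
HSA contribution: $283.12
Pre-tax total = $1,286.02 + $283.12 = $1,569.14
Taxable wages = $13,508.57 − $1,569.14 = $11,939.43
Federal withholding: $11,939.43 × 0.1001 = $1,195.14
State disability insurance: cap not yet reached, full $13,508.57 is subject → $13,508.57 × 0.0173 = $233.70
Vision plan: $90.97
Health insurance premium: $360.78
Legal plan premium: $53.02
Total deductions = $1,286.02 + $283.12 + $1,195.14 + $233.70 + $90.97 + $360.78 + $53.02 = $3,502.75
Net pay = $13,508.57 − $3,502.75 = $10,005.82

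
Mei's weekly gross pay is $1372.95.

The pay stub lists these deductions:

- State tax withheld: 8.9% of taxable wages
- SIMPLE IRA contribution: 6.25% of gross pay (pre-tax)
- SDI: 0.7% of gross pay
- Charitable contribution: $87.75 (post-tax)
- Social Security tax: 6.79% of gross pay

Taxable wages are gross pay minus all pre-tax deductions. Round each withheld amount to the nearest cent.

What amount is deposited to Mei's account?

$982.00

SIMPLE IRA contribution: $1372.95 × 0.0625 = $85.81
Taxable wages = $1372.95 − $85.81 = $1287.14
State tax withheld: $1287.14 × 0.089 = $114.56
SDI: $1372.95 × 0.007 = $9.61
Social Security tax: $1372.95 × 0.0679 = $93.22
Charitable contribution: $87.75
Total deductions = $85.81 + $114.56 + $9.61 + $93.22 + $87.75 = $390.95
Net pay = $1372.95 − $390.95 = $982.00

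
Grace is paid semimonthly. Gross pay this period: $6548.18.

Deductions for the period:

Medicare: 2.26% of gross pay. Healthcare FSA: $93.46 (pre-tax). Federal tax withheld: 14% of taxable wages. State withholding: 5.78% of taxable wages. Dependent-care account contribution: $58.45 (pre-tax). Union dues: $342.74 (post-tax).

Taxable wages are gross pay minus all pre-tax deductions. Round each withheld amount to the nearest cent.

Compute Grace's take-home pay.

Dependent-care account contribution: $58.45
Healthcare FSA: $93.46
Pre-tax total = $58.45 + $93.46 = $151.91
Taxable wages = $6548.18 − $151.91 = $6396.27
Federal tax withheld: $6396.27 × 0.14 = $895.48
State withholding: $6396.27 × 0.0578 = $369.70
Medicare: $6548.18 × 0.0226 = $147.99
Union dues: $342.74
Total deductions = $58.45 + $93.46 + $895.48 + $369.70 + $147.99 + $342.74 = $1907.82
Net pay = $6548.18 − $1907.82 = $4640.36

$4640.36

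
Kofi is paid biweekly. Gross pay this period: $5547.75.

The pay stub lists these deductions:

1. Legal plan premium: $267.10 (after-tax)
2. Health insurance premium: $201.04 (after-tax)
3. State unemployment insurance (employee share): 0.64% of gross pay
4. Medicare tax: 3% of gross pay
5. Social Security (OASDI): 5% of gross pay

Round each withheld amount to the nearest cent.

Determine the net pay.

$4600.28

State unemployment insurance (employee share): $5547.75 × 0.0064 = $35.51
Medicare tax: $5547.75 × 0.03 = $166.43
Social Security (OASDI): $5547.75 × 0.05 = $277.39
Health insurance premium: $201.04
Legal plan premium: $267.10
Total deductions = $35.51 + $166.43 + $277.39 + $201.04 + $267.10 = $947.47
Net pay = $5547.75 − $947.47 = $4600.28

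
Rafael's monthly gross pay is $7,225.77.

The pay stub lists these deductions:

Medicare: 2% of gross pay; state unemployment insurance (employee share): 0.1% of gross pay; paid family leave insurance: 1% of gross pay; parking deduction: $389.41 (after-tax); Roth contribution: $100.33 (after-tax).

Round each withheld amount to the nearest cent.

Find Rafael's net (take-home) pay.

$6,512.02

Paid family leave insurance: $7,225.77 × 0.01 = $72.26
Medicare: $7,225.77 × 0.02 = $144.52
State unemployment insurance (employee share): $7,225.77 × 0.001 = $7.23
Roth contribution: $100.33
Parking deduction: $389.41
Total deductions = $72.26 + $144.52 + $7.23 + $100.33 + $389.41 = $713.75
Net pay = $7,225.77 − $713.75 = $6,512.02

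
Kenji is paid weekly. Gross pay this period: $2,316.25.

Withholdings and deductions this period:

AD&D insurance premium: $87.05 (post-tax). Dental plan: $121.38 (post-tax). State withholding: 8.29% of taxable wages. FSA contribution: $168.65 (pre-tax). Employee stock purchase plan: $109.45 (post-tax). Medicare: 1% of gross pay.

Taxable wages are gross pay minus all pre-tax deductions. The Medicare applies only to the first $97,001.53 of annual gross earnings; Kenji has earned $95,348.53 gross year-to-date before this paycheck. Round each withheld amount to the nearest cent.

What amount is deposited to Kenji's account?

$1,635.15

FSA contribution: $168.65
Taxable wages = $2,316.25 − $168.65 = $2,147.60
State withholding: $2,147.60 × 0.0829 = $178.04
Medicare: only $97,001.53 − $95,348.53 = $1,653.00 of this check is subject → $1,653.00 × 0.01 = $16.53
AD&D insurance premium: $87.05
Dental plan: $121.38
Employee stock purchase plan: $109.45
Total deductions = $168.65 + $178.04 + $16.53 + $87.05 + $121.38 + $109.45 = $681.10
Net pay = $2,316.25 − $681.10 = $1,635.15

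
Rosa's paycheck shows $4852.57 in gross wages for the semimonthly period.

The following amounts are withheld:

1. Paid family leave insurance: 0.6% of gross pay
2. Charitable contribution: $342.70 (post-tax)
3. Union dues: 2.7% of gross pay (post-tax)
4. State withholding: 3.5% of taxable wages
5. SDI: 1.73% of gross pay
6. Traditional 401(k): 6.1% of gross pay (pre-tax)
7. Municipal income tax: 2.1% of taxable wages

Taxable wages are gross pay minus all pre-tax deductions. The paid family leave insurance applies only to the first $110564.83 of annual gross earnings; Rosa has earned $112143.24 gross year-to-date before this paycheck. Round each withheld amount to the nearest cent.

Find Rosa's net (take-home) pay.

$3743.72

Traditional 401(k): $4852.57 × 0.061 = $296.01
Taxable wages = $4852.57 − $296.01 = $4556.56
Municipal income tax: $4556.56 × 0.021 = $95.69
State withholding: $4556.56 × 0.035 = $159.48
SDI: $4852.57 × 0.0173 = $83.95
Paid family leave insurance: annual cap $110564.83 already reached (YTD $112143.24), so $0.00
Union dues: $4852.57 × 0.027 = $131.02
Charitable contribution: $342.70
Total deductions = $296.01 + $95.69 + $159.48 + $83.95 + $0.00 + $131.02 + $342.70 = $1108.85
Net pay = $4852.57 − $1108.85 = $3743.72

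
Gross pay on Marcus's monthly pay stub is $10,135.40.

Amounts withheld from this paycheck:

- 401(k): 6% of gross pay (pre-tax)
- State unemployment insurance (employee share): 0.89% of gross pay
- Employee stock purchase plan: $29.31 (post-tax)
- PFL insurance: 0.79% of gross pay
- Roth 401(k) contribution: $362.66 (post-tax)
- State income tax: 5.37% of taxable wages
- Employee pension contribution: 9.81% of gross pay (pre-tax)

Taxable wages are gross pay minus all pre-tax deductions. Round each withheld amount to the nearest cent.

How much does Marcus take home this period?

Employee pension contribution: $10,135.40 × 0.0981 = $994.28
401(k): $10,135.40 × 0.06 = $608.12
Pre-tax total = $994.28 + $608.12 = $1,602.40
Taxable wages = $10,135.40 − $1,602.40 = $8,533.00
State income tax: $8,533.00 × 0.0537 = $458.22
State unemployment insurance (employee share): $10,135.40 × 0.0089 = $90.21
PFL insurance: $10,135.40 × 0.0079 = $80.07
Roth 401(k) contribution: $362.66
Employee stock purchase plan: $29.31
Total deductions = $994.28 + $608.12 + $458.22 + $90.21 + $80.07 + $362.66 + $29.31 = $2,622.87
Net pay = $10,135.40 − $2,622.87 = $7,512.53

$7,512.53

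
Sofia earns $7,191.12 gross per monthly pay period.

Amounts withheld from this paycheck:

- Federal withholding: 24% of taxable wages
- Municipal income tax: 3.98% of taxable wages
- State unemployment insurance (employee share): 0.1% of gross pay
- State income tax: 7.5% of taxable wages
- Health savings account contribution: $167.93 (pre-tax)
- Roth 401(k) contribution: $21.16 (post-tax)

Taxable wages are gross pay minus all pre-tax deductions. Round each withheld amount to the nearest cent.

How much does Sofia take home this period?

Health savings account contribution: $167.93
Taxable wages = $7,191.12 − $167.93 = $7,023.19
State income tax: $7,023.19 × 0.075 = $526.74
Municipal income tax: $7,023.19 × 0.0398 = $279.52
Federal withholding: $7,023.19 × 0.24 = $1,685.57
State unemployment insurance (employee share): $7,191.12 × 0.001 = $7.19
Roth 401(k) contribution: $21.16
Total deductions = $167.93 + $526.74 + $279.52 + $1,685.57 + $7.19 + $21.16 = $2,688.11
Net pay = $7,191.12 − $2,688.11 = $4,503.01

$4,503.01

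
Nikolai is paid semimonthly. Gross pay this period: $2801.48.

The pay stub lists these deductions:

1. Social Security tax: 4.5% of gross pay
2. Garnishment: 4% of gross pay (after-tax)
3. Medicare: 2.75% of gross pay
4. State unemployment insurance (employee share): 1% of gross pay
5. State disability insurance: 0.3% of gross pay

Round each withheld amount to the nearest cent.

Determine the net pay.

$2449.90

Medicare: $2801.48 × 0.0275 = $77.04
State unemployment insurance (employee share): $2801.48 × 0.01 = $28.01
State disability insurance: $2801.48 × 0.003 = $8.40
Social Security tax: $2801.48 × 0.045 = $126.07
Garnishment: $2801.48 × 0.04 = $112.06
Total deductions = $77.04 + $28.01 + $8.40 + $126.07 + $112.06 = $351.58
Net pay = $2801.48 − $351.58 = $2449.90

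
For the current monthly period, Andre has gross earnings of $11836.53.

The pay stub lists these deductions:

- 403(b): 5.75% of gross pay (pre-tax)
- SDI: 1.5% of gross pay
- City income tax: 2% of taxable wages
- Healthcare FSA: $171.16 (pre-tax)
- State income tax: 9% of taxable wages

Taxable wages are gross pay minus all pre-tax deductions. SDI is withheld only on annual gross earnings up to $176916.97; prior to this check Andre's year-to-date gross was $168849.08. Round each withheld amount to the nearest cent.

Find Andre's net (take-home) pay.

403(b): $11836.53 × 0.0575 = $680.60
Healthcare FSA: $171.16
Pre-tax total = $680.60 + $171.16 = $851.76
Taxable wages = $11836.53 − $851.76 = $10984.77
City income tax: $10984.77 × 0.02 = $219.70
State income tax: $10984.77 × 0.09 = $988.63
SDI: only $176916.97 − $168849.08 = $8067.89 of this check is subject → $8067.89 × 0.015 = $121.02
Total deductions = $680.60 + $171.16 + $219.70 + $988.63 + $121.02 = $2181.11
Net pay = $11836.53 − $2181.11 = $9655.42

$9655.42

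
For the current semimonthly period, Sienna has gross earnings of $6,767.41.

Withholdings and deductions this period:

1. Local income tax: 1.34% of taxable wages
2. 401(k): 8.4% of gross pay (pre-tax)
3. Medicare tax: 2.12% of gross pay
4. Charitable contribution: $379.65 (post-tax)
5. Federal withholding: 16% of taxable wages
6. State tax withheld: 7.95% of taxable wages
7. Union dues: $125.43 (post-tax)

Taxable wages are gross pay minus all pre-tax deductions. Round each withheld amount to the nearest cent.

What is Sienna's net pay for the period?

$3,982.68

401(k): $6,767.41 × 0.084 = $568.46
Taxable wages = $6,767.41 − $568.46 = $6,198.95
Federal withholding: $6,198.95 × 0.16 = $991.83
State tax withheld: $6,198.95 × 0.0795 = $492.82
Local income tax: $6,198.95 × 0.0134 = $83.07
Medicare tax: $6,767.41 × 0.0212 = $143.47
Union dues: $125.43
Charitable contribution: $379.65
Total deductions = $568.46 + $991.83 + $492.82 + $83.07 + $143.47 + $125.43 + $379.65 = $2,784.73
Net pay = $6,767.41 − $2,784.73 = $3,982.68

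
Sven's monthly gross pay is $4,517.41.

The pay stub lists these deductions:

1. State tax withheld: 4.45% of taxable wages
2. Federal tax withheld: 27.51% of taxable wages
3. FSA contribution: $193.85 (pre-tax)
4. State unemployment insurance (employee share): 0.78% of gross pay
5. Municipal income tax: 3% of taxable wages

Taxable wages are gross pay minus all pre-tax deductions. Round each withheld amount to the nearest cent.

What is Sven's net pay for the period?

$2,776.80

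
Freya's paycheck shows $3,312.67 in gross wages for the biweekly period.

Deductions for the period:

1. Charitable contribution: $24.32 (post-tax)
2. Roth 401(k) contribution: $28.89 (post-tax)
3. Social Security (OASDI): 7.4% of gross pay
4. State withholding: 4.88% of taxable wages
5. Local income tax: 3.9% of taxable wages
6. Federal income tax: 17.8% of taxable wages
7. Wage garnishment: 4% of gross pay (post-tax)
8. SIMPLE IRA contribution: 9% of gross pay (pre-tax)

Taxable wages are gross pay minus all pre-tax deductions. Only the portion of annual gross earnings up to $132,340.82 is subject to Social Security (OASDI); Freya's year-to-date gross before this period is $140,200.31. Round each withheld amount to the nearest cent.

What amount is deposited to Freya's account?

$2,027.54

SIMPLE IRA contribution: $3,312.67 × 0.09 = $298.14
Taxable wages = $3,312.67 − $298.14 = $3,014.53
Federal income tax: $3,014.53 × 0.178 = $536.59
State withholding: $3,014.53 × 0.0488 = $147.11
Local income tax: $3,014.53 × 0.039 = $117.57
Social Security (OASDI): annual cap $132,340.82 already reached (YTD $140,200.31), so $0.00
Wage garnishment: $3,312.67 × 0.04 = $132.51
Charitable contribution: $24.32
Roth 401(k) contribution: $28.89
Total deductions = $298.14 + $536.59 + $147.11 + $117.57 + $0.00 + $132.51 + $24.32 + $28.89 = $1,285.13
Net pay = $3,312.67 − $1,285.13 = $2,027.54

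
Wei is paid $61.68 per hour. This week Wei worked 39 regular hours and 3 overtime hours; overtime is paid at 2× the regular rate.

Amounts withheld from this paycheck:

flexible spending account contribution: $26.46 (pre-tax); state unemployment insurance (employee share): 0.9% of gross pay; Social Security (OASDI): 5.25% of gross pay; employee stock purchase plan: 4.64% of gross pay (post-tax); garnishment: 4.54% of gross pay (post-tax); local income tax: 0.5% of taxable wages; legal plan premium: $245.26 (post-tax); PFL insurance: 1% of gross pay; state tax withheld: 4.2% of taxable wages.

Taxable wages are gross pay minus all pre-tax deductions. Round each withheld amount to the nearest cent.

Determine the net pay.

$1,921.41

Regular pay: 39 × $61.68 = $2,405.52
Overtime pay: 3 × $61.68 × 2 = $370.08
Gross pay = $2,405.52 + $370.08 = $2,775.60
Flexible spending account contribution: $26.46
Taxable wages = $2,775.60 − $26.46 = $2,749.14
Local income tax: $2,749.14 × 0.005 = $13.75
State tax withheld: $2,749.14 × 0.042 = $115.46
Social Security (OASDI): $2,775.60 × 0.0525 = $145.72
State unemployment insurance (employee share): $2,775.60 × 0.009 = $24.98
PFL insurance: $2,775.60 × 0.01 = $27.76
Employee stock purchase plan: $2,775.60 × 0.0464 = $128.79
Legal plan premium: $245.26
Garnishment: $2,775.60 × 0.0454 = $126.01
Total deductions = $26.46 + $13.75 + $115.46 + $145.72 + $24.98 + $27.76 + $128.79 + $245.26 + $126.01 = $854.19
Net pay = $2,775.60 − $854.19 = $1,921.41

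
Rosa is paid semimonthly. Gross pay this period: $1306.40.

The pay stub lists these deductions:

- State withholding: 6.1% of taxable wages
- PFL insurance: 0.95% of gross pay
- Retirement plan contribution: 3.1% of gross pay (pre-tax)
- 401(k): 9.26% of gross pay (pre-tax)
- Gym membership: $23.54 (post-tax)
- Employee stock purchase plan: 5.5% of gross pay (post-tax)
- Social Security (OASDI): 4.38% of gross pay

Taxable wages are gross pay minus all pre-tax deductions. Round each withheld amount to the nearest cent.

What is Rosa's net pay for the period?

$910.07

Retirement plan contribution: $1306.40 × 0.031 = $40.50
401(k): $1306.40 × 0.0926 = $120.97
Pre-tax total = $40.50 + $120.97 = $161.47
Taxable wages = $1306.40 − $161.47 = $1144.93
State withholding: $1144.93 × 0.061 = $69.84
Social Security (OASDI): $1306.40 × 0.0438 = $57.22
PFL insurance: $1306.40 × 0.0095 = $12.41
Employee stock purchase plan: $1306.40 × 0.055 = $71.85
Gym membership: $23.54
Total deductions = $40.50 + $120.97 + $69.84 + $57.22 + $12.41 + $71.85 + $23.54 = $396.33
Net pay = $1306.40 − $396.33 = $910.07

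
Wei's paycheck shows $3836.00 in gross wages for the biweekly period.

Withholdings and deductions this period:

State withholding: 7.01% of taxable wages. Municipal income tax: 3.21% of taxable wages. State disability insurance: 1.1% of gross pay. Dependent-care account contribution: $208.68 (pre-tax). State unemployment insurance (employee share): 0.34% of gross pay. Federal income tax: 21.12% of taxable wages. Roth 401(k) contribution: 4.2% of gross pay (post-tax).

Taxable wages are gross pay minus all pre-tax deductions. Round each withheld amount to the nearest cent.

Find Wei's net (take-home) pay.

Dependent-care account contribution: $208.68
Taxable wages = $3836.00 − $208.68 = $3627.32
Municipal income tax: $3627.32 × 0.0321 = $116.44
State withholding: $3627.32 × 0.0701 = $254.28
Federal income tax: $3627.32 × 0.2112 = $766.09
State unemployment insurance (employee share): $3836.00 × 0.0034 = $13.04
State disability insurance: $3836.00 × 0.011 = $42.20
Roth 401(k) contribution: $3836.00 × 0.042 = $161.11
Total deductions = $208.68 + $116.44 + $254.28 + $766.09 + $13.04 + $42.20 + $161.11 = $1561.84
Net pay = $3836.00 − $1561.84 = $2274.16

$2274.16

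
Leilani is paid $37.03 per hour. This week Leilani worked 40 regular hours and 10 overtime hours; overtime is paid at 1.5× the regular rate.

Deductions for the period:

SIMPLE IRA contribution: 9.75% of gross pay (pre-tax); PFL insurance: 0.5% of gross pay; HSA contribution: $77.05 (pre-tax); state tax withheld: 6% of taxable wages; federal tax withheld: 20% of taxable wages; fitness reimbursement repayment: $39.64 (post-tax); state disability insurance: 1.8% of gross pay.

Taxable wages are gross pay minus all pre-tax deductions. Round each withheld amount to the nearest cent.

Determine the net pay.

$1,216.68

Regular pay: 40 × $37.03 = $1,481.20
Overtime pay: 10 × $37.03 × 1.5 = $555.45
Gross pay = $1,481.20 + $555.45 = $2,036.65
HSA contribution: $77.05
SIMPLE IRA contribution: $2,036.65 × 0.0975 = $198.57
Pre-tax total = $77.05 + $198.57 = $275.62
Taxable wages = $2,036.65 − $275.62 = $1,761.03
Federal tax withheld: $1,761.03 × 0.2 = $352.21
State tax withheld: $1,761.03 × 0.06 = $105.66
PFL insurance: $2,036.65 × 0.005 = $10.18
State disability insurance: $2,036.65 × 0.018 = $36.66
Fitness reimbursement repayment: $39.64
Total deductions = $77.05 + $198.57 + $352.21 + $105.66 + $10.18 + $36.66 + $39.64 = $819.97
Net pay = $2,036.65 − $819.97 = $1,216.68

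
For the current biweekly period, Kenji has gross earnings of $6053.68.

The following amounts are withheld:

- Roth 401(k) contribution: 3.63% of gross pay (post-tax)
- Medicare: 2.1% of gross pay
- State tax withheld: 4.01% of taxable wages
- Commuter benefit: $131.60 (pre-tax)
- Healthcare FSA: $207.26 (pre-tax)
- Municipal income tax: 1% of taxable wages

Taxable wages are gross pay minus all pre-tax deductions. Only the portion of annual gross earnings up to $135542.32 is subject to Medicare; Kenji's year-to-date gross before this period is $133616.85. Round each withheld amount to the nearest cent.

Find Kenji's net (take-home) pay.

$5168.33

Commuter benefit: $131.60
Healthcare FSA: $207.26
Pre-tax total = $131.60 + $207.26 = $338.86
Taxable wages = $6053.68 − $338.86 = $5714.82
Municipal income tax: $5714.82 × 0.01 = $57.15
State tax withheld: $5714.82 × 0.0401 = $229.16
Medicare: only $135542.32 − $133616.85 = $1925.47 of this check is subject → $1925.47 × 0.021 = $40.43
Roth 401(k) contribution: $6053.68 × 0.0363 = $219.75
Total deductions = $131.60 + $207.26 + $57.15 + $229.16 + $40.43 + $219.75 = $885.35
Net pay = $6053.68 − $885.35 = $5168.33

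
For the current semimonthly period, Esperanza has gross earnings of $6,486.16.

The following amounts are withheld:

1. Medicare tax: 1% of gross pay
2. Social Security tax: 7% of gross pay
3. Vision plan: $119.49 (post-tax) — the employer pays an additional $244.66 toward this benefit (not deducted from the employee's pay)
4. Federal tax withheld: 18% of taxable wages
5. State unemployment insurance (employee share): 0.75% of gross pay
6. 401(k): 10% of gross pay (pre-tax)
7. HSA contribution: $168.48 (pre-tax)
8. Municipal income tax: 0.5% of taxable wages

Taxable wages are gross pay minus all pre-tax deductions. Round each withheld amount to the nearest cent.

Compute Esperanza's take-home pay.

HSA contribution: $168.48
401(k): $6,486.16 × 0.1 = $648.62
Pre-tax total = $168.48 + $648.62 = $817.10
Taxable wages = $6,486.16 − $817.10 = $5,669.06
Municipal income tax: $5,669.06 × 0.005 = $28.35
Federal tax withheld: $5,669.06 × 0.18 = $1,020.43
State unemployment insurance (employee share): $6,486.16 × 0.0075 = $48.65
Social Security tax: $6,486.16 × 0.07 = $454.03
Medicare tax: $6,486.16 × 0.01 = $64.86
Vision plan: $119.49
(Employer's $244.66 toward vision plan is not withheld from the employee.)
Total deductions = $168.48 + $648.62 + $28.35 + $1,020.43 + $48.65 + $454.03 + $64.86 + $119.49 = $2,552.91
Net pay = $6,486.16 − $2,552.91 = $3,933.25

$3,933.25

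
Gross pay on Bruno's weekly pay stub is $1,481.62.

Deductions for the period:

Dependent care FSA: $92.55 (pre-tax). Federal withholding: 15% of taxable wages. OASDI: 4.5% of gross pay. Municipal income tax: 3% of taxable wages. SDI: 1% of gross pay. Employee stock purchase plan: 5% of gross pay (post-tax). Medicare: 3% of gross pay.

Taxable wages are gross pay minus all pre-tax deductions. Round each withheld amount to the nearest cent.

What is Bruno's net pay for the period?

$939.02

Dependent care FSA: $92.55
Taxable wages = $1,481.62 − $92.55 = $1,389.07
Federal withholding: $1,389.07 × 0.15 = $208.36
Municipal income tax: $1,389.07 × 0.03 = $41.67
SDI: $1,481.62 × 0.01 = $14.82
OASDI: $1,481.62 × 0.045 = $66.67
Medicare: $1,481.62 × 0.03 = $44.45
Employee stock purchase plan: $1,481.62 × 0.05 = $74.08
Total deductions = $92.55 + $208.36 + $41.67 + $14.82 + $66.67 + $44.45 + $74.08 = $542.60
Net pay = $1,481.62 − $542.60 = $939.02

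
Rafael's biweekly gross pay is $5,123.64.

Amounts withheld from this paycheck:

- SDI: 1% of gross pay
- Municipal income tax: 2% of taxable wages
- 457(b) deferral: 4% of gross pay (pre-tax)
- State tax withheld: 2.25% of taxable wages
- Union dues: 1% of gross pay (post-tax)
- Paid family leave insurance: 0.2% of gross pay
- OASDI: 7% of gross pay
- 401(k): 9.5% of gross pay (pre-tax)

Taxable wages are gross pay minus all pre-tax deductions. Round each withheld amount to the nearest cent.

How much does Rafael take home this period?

$3,772.20

401(k): $5,123.64 × 0.095 = $486.75
457(b) deferral: $5,123.64 × 0.04 = $204.95
Pre-tax total = $486.75 + $204.95 = $691.70
Taxable wages = $5,123.64 − $691.70 = $4,431.94
Municipal income tax: $4,431.94 × 0.02 = $88.64
State tax withheld: $4,431.94 × 0.0225 = $99.72
OASDI: $5,123.64 × 0.07 = $358.65
Paid family leave insurance: $5,123.64 × 0.002 = $10.25
SDI: $5,123.64 × 0.01 = $51.24
Union dues: $5,123.64 × 0.01 = $51.24
Total deductions = $486.75 + $204.95 + $88.64 + $99.72 + $358.65 + $10.25 + $51.24 + $51.24 = $1,351.44
Net pay = $5,123.64 − $1,351.44 = $3,772.20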